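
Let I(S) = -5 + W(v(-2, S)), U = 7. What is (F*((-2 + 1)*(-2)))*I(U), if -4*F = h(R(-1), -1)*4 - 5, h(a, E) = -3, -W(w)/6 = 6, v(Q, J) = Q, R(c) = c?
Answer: -697/2 ≈ -348.50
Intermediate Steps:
W(w) = -36 (W(w) = -6*6 = -36)
F = 17/4 (F = -(-3*4 - 5)/4 = -(-12 - 5)/4 = -¼*(-17) = 17/4 ≈ 4.2500)
I(S) = -41 (I(S) = -5 - 36 = -41)
(F*((-2 + 1)*(-2)))*I(U) = (17*((-2 + 1)*(-2))/4)*(-41) = (17*(-1*(-2))/4)*(-41) = ((17/4)*2)*(-41) = (17/2)*(-41) = -697/2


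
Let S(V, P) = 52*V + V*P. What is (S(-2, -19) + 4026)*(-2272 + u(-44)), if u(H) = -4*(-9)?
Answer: -8854560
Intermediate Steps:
S(V, P) = 52*V + P*V
u(H) = 36
(S(-2, -19) + 4026)*(-2272 + u(-44)) = (-2*(52 - 19) + 4026)*(-2272 + 36) = (-2*33 + 4026)*(-2236) = (-66 + 4026)*(-2236) = 3960*(-2236) = -8854560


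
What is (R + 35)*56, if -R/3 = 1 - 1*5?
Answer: 2632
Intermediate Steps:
R = 12 (R = -3*(1 - 1*5) = -3*(1 - 5) = -3*(-4) = 12)
(R + 35)*56 = (12 + 35)*56 = 47*56 = 2632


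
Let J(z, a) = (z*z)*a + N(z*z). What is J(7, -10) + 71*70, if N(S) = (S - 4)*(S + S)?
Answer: 8890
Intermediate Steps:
N(S) = 2*S*(-4 + S) (N(S) = (-4 + S)*(2*S) = 2*S*(-4 + S))
J(z, a) = a*z² + 2*z²*(-4 + z²) (J(z, a) = (z*z)*a + 2*(z*z)*(-4 + z*z) = z²*a + 2*z²*(-4 + z²) = a*z² + 2*z²*(-4 + z²))
J(7, -10) + 71*70 = 7²*(-8 - 10 + 2*7²) + 71*70 = 49*(-8 - 10 + 2*49) + 4970 = 49*(-8 - 10 + 98) + 4970 = 49*80 + 4970 = 3920 + 4970 = 8890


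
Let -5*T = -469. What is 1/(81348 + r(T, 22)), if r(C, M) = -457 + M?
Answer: 1/80913 ≈ 1.2359e-5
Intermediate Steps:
T = 469/5 (T = -⅕*(-469) = 469/5 ≈ 93.800)
1/(81348 + r(T, 22)) = 1/(81348 + (-457 + 22)) = 1/(81348 - 435) = 1/80913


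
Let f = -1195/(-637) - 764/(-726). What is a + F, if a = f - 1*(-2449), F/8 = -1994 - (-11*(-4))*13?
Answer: -4179748130/231231 ≈ -18076.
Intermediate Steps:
f = 677119/231231 (f = -1195*(-1/637) - 764*(-1/726) = 1195/637 + 382/363 = 677119/231231 ≈ 2.9283)
F = -20528 (F = 8*(-1994 - (-11*(-4))*13) = 8*(-1994 - 44*13) = 8*(-1994 - 1*572) = 8*(-1994 - 572) = 8*(-2566) = -20528)
a = 566961838/231231 (a = 677119/231231 - 1*(-2449) = 677119/231231 + 2449 = 566961838/231231 ≈ 2451.9)
a + F = 566961838/231231 - 20528 = -4179748130/231231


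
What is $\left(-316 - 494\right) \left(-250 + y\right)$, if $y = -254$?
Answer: $408240$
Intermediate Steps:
$\left(-316 - 494\right) \left(-250 + y\right) = \left(-316 - 494\right) \left(-250 - 254\right) = \left(-810\right) \left(-504\right) = 408240$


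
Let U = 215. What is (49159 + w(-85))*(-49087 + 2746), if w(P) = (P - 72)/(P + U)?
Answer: -296142762933/130 ≈ -2.2780e+9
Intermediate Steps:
w(P) = (-72 + P)/(215 + P) (w(P) = (P - 72)/(P + 215) = (-72 + P)/(215 + P))
(49159 + w(-85))*(-49087 + 2746) = (49159 + (-72 - 85)/(215 - 85))*(-49087 + 2746) = (49159 - 157/130)*(-46341) = (6390513/130)*(-46341) = -296142762933/130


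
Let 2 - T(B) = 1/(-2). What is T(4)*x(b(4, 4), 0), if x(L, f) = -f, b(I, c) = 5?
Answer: 0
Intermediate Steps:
T(B) = 5/2 (T(B) = 2 - 1/(-2) = 2 - 1*(-1/2) = 2 + 1/2 = 5/2)
T(4)*x(b(4, 4), 0) = 5*(-1*0)/2 = (5/2)*0 = 0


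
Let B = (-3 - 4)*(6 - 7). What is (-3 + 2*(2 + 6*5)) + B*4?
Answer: 89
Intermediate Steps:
B = 7 (B = -7*(-1) = 7)
(-3 + 2*(2 + 6*5)) + B*4 = (-3 + 2*(2 + 6*5)) + 7*4 = (-3 + 2*(2 + 30)) + 28 = (-3 + 2*32) + 28 = (-3 + 64) + 28 = 61 + 28 = 89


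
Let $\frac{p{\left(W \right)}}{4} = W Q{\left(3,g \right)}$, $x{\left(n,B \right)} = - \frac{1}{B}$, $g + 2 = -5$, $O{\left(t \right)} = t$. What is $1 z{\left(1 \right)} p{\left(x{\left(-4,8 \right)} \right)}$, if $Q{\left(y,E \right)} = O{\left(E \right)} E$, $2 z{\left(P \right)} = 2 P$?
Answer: $- \frac{49}{2} \approx -24.5$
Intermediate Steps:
$g = -7$ ($g = -2 - 5 = -7$)
$z{\left(P \right)} = P$ ($z{\left(P \right)} = \frac{2 P}{2} = P$)
$Q{\left(y,E \right)} = E^{2}$ ($Q{\left(y,E \right)} = E E = E^{2}$)
$p{\left(W \right)} = 196 W$ ($p{\left(W \right)} = 4 W \left(-7\right)^{2} = 4 W 49 = 4 \cdot 49 W = 196 W$)
$1 z{\left(1 \right)} p{\left(x{\left(-4,8 \right)} \right)} = 1 \cdot 1 \cdot 196 \left(- \frac{1}{8}\right) = 1 \cdot 196 \left(\left(-1\right) \frac{1}{8}\right) = 1 \cdot 196 \left(- \frac{1}{8}\right) = 1 \left(- \frac{49}{2}\right) = - \frac{49}{2}$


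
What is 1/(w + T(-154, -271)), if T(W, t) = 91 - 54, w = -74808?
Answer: -1/74771 ≈ -1.3374e-5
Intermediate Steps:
T(W, t) = 37
1/(w + T(-154, -271)) = 1/(-74808 + 37) = 1/(-74771) = -1/74771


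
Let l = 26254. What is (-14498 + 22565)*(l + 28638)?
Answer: 442813764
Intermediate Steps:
(-14498 + 22565)*(l + 28638) = (-14498 + 22565)*(26254 + 28638) = 8067*54892 = 442813764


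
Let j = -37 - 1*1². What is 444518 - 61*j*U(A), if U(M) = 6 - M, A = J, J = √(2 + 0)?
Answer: 458426 - 2318*√2 ≈ 4.5515e+5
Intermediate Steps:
J = √2 ≈ 1.4142
A = √2 ≈ 1.4142
j = -38 (j = -37 - 1*1 = -37 - 1 = -38)
444518 - 61*j*U(A) = 444518 - 61*(-38)*(6 - √2) = 444518 - (-2318)*(6 - √2) = 444518 - (-13908 + 2318*√2) = 444518 + (13908 - 2318*√2) = 458426 - 2318*√2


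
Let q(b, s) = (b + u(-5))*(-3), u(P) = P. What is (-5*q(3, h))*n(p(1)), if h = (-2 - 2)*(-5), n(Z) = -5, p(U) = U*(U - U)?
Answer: 150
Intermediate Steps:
p(U) = 0 (p(U) = U*0 = 0)
h = 20 (h = -4*(-5) = 20)
q(b, s) = 15 - 3*b (q(b, s) = (b - 5)*(-3) = (-5 + b)*(-3) = 15 - 3*b)
(-5*q(3, h))*n(p(1)) = -5*(15 - 3*3)*(-5) = -5*(15 - 9)*(-5) = -5*6*(-5) = -30*(-5) = 150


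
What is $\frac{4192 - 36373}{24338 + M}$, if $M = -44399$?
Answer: $\frac{10727}{6687} \approx 1.6042$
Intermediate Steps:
$\frac{4192 - 36373}{24338 + M} = \frac{4192 - 36373}{24338 - 44399} = - \frac{32181}{-20061} = \left(-32181\right) \left(- \frac{1}{20061}\right) = \frac{10727}{6687}$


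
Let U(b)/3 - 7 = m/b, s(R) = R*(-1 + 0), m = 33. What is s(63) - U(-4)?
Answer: -237/4 ≈ -59.250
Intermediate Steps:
s(R) = -R (s(R) = R*(-1) = -R)
U(b) = 21 + 99/b (U(b) = 21 + 3*(33/b) = 21 + 99/b)
s(63) - U(-4) = -1*63 - (21 + 99/(-4)) = -63 - (21 + 99*(-¼)) = -63 - (21 - 99/4) = -63 - 1*(-15/4) = -63 + 15/4 = -237/4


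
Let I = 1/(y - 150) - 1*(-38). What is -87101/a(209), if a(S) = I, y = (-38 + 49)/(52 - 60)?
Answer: -105479311/46010 ≈ -2292.5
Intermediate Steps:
y = -11/8 (y = 11/(-8) = 11*(-⅛) = -11/8 ≈ -1.3750)
I = 46010/1211 (I = 1/(-11/8 - 150) - 1*(-38) = 1/(-1211/8) + 38 = -8/1211 + 38 = 46010/1211 ≈ 37.993)
a(S) = 46010/1211
-87101/a(209) = -87101/46010/1211 = -87101*1211/46010 = -105479311/46010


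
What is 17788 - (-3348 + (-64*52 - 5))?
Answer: 24469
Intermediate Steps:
17788 - (-3348 + (-64*52 - 5)) = 17788 - (-3348 + (-3328 - 5)) = 17788 - (-3348 - 3333) = 17788 - 1*(-6681) = 17788 + 6681 = 24469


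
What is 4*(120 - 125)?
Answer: -20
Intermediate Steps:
4*(120 - 125) = 4*(-5) = -20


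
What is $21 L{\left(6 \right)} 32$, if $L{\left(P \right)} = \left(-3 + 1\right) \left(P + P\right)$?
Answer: $-16128$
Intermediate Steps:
$L{\left(P \right)} = - 4 P$ ($L{\left(P \right)} = - 2 \cdot 2 P = - 4 P$)
$21 L{\left(6 \right)} 32 = 21 \left(\left(-4\right) 6\right) 32 = 21 \left(-24\right) 32 = \left(-504\right) 32 = -16128$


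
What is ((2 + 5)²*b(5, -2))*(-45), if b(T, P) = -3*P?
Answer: -13230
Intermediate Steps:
((2 + 5)²*b(5, -2))*(-45) = ((2 + 5)²*(-3*(-2)))*(-45) = (7²*6)*(-45) = (49*6)*(-45) = 294*(-45) = -13230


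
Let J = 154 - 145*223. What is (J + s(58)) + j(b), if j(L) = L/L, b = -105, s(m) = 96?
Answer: -32084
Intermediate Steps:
J = -32181 (J = 154 - 32335 = -32181)
j(L) = 1
(J + s(58)) + j(b) = (-32181 + 96) + 1 = -32085 + 1 = -32084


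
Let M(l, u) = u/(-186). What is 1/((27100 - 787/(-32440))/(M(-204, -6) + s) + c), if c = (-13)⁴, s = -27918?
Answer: 28075425080/801834962841483 ≈ 3.5014e-5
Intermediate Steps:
M(l, u) = -u/186 (M(l, u) = u*(-1/186) = -u/186)
c = 28561
1/((27100 - 787/(-32440))/(M(-204, -6) + s) + c) = 1/((27100 - 787/(-32440))/(-1/186*(-6) - 27918) + 28561) = 1/((27100 - 787*(-1/32440))/(1/31 - 27918) + 28561) = 1/((27100 + 787/32440)/(-865457/31) + 28561) = 1/((879124787/32440)*(-31/865457) + 28561) = 1/(-27252868397/28075425080 + 28561) = 1/(801834962841483/28075425080) = 28075425080/801834962841483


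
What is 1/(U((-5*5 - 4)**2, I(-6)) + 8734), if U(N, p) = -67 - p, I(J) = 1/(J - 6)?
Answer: 12/104005 ≈ 0.00011538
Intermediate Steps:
I(J) = 1/(-6 + J)
1/(U((-5*5 - 4)**2, I(-6)) + 8734) = 1/((-67 - 1/(-6 - 6)) + 8734) = 1/((-67 - 1/(-12)) + 8734) = 1/((-67 - 1*(-1/12)) + 8734) = 1/((-67 + 1/12) + 8734) = 1/(-803/12 + 8734) = 1/(104005/12) = 12/104005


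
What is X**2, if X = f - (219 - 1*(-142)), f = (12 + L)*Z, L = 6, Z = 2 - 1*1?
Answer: 117649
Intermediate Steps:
Z = 1 (Z = 2 - 1 = 1)
f = 18 (f = (12 + 6)*1 = 18*1 = 18)
X = -343 (X = 18 - (219 - 1*(-142)) = 18 - (219 + 142) = 18 - 1*361 = 18 - 361 = -343)
X**2 = (-343)**2 = 117649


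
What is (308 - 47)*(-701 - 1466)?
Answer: -565587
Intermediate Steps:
(308 - 47)*(-701 - 1466) = 261*(-2167) = -565587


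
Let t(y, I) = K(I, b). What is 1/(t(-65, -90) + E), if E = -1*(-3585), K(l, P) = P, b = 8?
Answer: 1/3593 ≈ 0.00027832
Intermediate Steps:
t(y, I) = 8
E = 3585
1/(t(-65, -90) + E) = 1/(8 + 3585) = 1/3593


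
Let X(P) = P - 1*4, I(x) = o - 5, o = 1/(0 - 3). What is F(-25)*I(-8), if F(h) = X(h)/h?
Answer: -464/75 ≈ -6.1867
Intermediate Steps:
o = -⅓ (o = 1/(-3) = -⅓ ≈ -0.33333)
I(x) = -16/3 (I(x) = -⅓ - 5 = -16/3)
X(P) = -4 + P (X(P) = P - 4 = -4 + P)
F(h) = (-4 + h)/h
F(-25)*I(-8) = ((-4 - 25)/(-25))*(-16/3) = -1/25*(-29)*(-16/3) = (29/25)*(-16/3) = -464/75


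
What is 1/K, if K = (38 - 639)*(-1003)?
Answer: 1/602803 ≈ 1.6589e-6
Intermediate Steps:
K = 602803 (K = -601*(-1003) = 602803)
1/K = 1/602803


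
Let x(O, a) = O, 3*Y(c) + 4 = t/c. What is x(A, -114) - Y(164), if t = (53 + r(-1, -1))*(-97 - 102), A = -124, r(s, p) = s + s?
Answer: -50203/492 ≈ -102.04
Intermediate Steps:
r(s, p) = 2*s
t = -10149 (t = (53 + 2*(-1))*(-97 - 102) = (53 - 2)*(-199) = 51*(-199) = -10149)
Y(c) = -4/3 - 3383/c (Y(c) = -4/3 + (-10149/c)/3 = -4/3 - 3383/c)
x(A, -114) - Y(164) = -124 - (-4/3 - 3383/164) = -124 - 1*(-10805/492) = -124 + 10805/492 = -50203/492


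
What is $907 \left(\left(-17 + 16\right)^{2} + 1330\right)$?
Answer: $1207217$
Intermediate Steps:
$907 \left(\left(-17 + 16\right)^{2} + 1330\right) = 907 \left(\left(-1\right)^{2} + 1330\right) = 907 \left(1 + 1330\right) = 907 \cdot 1331 = 1207217$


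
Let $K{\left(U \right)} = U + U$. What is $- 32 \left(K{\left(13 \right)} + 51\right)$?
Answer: $-2464$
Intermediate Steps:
$K{\left(U \right)} = 2 U$
$- 32 \left(K{\left(13 \right)} + 51\right) = - 32 \left(2 \cdot 13 + 51\right) = - 32 \left(26 + 51\right) = \left(-32\right) 77 = -2464$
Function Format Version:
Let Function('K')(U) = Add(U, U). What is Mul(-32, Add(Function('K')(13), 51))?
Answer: -2464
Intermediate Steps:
Function('K')(U) = Mul(2, U)
Mul(-32, Add(Function('K')(13), 51)) = Mul(-32, Add(Mul(2, 13), 51)) = Mul(-32, Add(26, 51)) = Mul(-32, 77) = -2464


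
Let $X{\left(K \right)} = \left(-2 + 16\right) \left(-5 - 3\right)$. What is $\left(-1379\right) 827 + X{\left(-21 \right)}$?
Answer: $-1140545$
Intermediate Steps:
$X{\left(K \right)} = -112$ ($X{\left(K \right)} = 14 \left(-8\right) = -112$)
$\left(-1379\right) 827 + X{\left(-21 \right)} = \left(-1379\right) 827 - 112 = -1140433 - 112 = -1140545$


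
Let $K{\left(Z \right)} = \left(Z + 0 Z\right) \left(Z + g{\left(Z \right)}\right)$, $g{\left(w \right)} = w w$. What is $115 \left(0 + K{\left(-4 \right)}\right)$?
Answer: $-5520$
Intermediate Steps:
$g{\left(w \right)} = w^{2}$
$K{\left(Z \right)} = Z \left(Z + Z^{2}\right)$ ($K{\left(Z \right)} = \left(Z + 0 Z\right) \left(Z + Z^{2}\right) = \left(Z + 0\right) \left(Z + Z^{2}\right) = Z \left(Z + Z^{2}\right)$)
$115 \left(0 + K{\left(-4 \right)}\right) = 115 \left(0 + \left(-4\right)^{2} \left(1 - 4\right)\right) = 115 \left(0 + 16 \left(-3\right)\right) = 115 \left(0 - 48\right) = 115 \left(-48\right) = -5520$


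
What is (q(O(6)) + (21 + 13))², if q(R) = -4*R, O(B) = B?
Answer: 100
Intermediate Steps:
(q(O(6)) + (21 + 13))² = (-4*6 + (21 + 13))² = (-24 + 34)² = 10² = 100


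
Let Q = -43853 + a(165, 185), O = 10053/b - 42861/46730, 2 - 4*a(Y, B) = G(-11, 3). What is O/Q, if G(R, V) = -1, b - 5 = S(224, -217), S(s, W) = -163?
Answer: 476548728/323776071515 ≈ 0.0014718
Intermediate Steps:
b = -158 (b = 5 - 163 = -158)
a(Y, B) = ¾ (a(Y, B) = ½ - ¼*(-1) = ½ + ¼ = ¾)
O = -119137182/1845835 (O = 10053/(-158) - 42861/46730 = 10053*(-1/158) - 42861*1/46730 = -10053/158 - 42861/46730 = -119137182/1845835 ≈ -64.544)
Q = -175409/4 (Q = -43853 + ¾ = -175409/4 ≈ -43852.)
O/Q = -119137182/(1845835*(-175409/4)) = -119137182/1845835*(-4/175409) = 476548728/323776071515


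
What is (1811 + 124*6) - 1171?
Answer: 1384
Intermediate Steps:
(1811 + 124*6) - 1171 = (1811 + 744) - 1171 = 2555 - 1171 = 1384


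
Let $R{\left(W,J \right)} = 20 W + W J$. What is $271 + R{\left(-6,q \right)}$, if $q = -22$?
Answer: $283$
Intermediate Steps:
$R{\left(W,J \right)} = 20 W + J W$
$271 + R{\left(-6,q \right)} = 271 - 6 \left(20 - 22\right) = 271 - -12 = 271 + 12 = 283$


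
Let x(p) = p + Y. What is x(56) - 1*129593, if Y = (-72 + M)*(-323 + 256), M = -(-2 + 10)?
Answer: -124177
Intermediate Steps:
M = -8 (M = -1*8 = -8)
Y = 5360 (Y = (-72 - 8)*(-323 + 256) = -80*(-67) = 5360)
x(p) = 5360 + p (x(p) = p + 5360 = 5360 + p)
x(56) - 1*129593 = (5360 + 56) - 1*129593 = 5416 - 129593 = -124177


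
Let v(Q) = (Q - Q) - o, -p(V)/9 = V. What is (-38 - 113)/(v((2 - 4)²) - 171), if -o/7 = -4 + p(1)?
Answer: 151/262 ≈ 0.57634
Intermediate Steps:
p(V) = -9*V
o = 91 (o = -7*(-4 - 9*1) = -7*(-4 - 9) = -7*(-13) = 91)
v(Q) = -91 (v(Q) = (Q - Q) - 1*91 = 0 - 91 = -91)
(-38 - 113)/(v((2 - 4)²) - 171) = (-38 - 113)/(-91 - 171) = -151/(-262) = -151*(-1/262) = 151/262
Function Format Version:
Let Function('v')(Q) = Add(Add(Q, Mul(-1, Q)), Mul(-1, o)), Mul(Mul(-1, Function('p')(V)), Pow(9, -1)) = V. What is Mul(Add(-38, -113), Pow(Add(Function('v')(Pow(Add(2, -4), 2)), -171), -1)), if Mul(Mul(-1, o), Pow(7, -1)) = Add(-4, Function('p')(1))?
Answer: Rational(151, 262) ≈ 0.57634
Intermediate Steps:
Function('p')(V) = Mul(-9, V)
o = 91 (o = Mul(-7, Add(-4, Mul(-9, 1))) = Mul(-7, Add(-4, -9)) = Mul(-7, -13) = 91)
Function('v')(Q) = -91 (Function('v')(Q) = Add(Add(Q, Mul(-1, Q)), Mul(-1, 91)) = Add(0, -91) = -91)
Mul(Add(-38, -113), Pow(Add(Function('v')(Pow(Add(2, -4), 2)), -171), -1)) = Mul(Add(-38, -113), Pow(Add(-91, -171), -1)) = Mul(-151, Pow(-262, -1)) = Mul(-151, Rational(-1, 262)) = Rational(151, 262)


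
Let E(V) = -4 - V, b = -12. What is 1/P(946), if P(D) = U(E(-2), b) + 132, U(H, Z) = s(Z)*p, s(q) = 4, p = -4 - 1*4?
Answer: 1/100 ≈ 0.010000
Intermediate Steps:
p = -8 (p = -4 - 4 = -8)
E(V) = -4 - V
U(H, Z) = -32 (U(H, Z) = 4*(-8) = -32)
P(D) = 100 (P(D) = -32 + 132 = 100)
1/P(946) = 1/100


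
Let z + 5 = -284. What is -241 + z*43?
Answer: -12668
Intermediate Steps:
z = -289 (z = -5 - 284 = -289)
-241 + z*43 = -241 - 289*43 = -241 - 12427 = -12668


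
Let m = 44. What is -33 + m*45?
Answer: 1947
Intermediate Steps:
-33 + m*45 = -33 + 44*45 = -33 + 1980 = 1947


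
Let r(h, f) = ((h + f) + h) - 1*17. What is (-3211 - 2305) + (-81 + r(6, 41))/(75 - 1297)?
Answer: -6740507/1222 ≈ -5516.0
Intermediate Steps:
r(h, f) = -17 + f + 2*h (r(h, f) = ((f + h) + h) - 17 = (f + 2*h) - 17 = -17 + f + 2*h)
(-3211 - 2305) + (-81 + r(6, 41))/(75 - 1297) = (-3211 - 2305) + (-81 + (-17 + 41 + 2*6))/(75 - 1297) = -5516 + (-81 + (-17 + 41 + 12))/(-1222) = -5516 + (-81 + 36)*(-1/1222) = -5516 - 45*(-1/1222) = -5516 + 45/1222 = -6740507/1222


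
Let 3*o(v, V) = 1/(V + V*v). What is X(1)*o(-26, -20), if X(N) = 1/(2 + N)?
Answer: 1/4500 ≈ 0.00022222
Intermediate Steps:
o(v, V) = 1/(3*(V + V*v))
X(1)*o(-26, -20) = ((⅓)/(-20*(1 - 26)))/(2 + 1) = ((⅓)*(-1/20)/(-25))/3 = ((⅓)*(-1/20)*(-1/25))/3 = (⅓)*(1/1500) = 1/4500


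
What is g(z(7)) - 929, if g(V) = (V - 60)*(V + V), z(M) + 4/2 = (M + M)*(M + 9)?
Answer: 70999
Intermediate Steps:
z(M) = -2 + 2*M*(9 + M) (z(M) = -2 + (M + M)*(M + 9) = -2 + (2*M)*(9 + M) = -2 + 2*M*(9 + M))
g(V) = 2*V*(-60 + V) (g(V) = (-60 + V)*(2*V) = 2*V*(-60 + V))
g(z(7)) - 929 = 2*(-2 + 2*7**2 + 18*7)*(-60 + (-2 + 2*7**2 + 18*7)) - 929 = 2*(-2 + 2*49 + 126)*(-60 + (-2 + 2*49 + 126)) - 929 = 2*(-2 + 98 + 126)*(-60 + (-2 + 98 + 126)) - 929 = 2*222*(-60 + 222) - 929 = 2*222*162 - 929 = 71928 - 929 = 70999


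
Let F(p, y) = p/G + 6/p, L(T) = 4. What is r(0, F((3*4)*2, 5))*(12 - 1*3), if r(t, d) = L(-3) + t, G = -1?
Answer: 36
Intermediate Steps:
F(p, y) = -p + 6/p (F(p, y) = p/(-1) + 6/p = p*(-1) + 6/p = -p + 6/p)
r(t, d) = 4 + t
r(0, F((3*4)*2, 5))*(12 - 1*3) = (4 + 0)*(12 - 1*3) = 4*(12 - 3) = 4*9 = 36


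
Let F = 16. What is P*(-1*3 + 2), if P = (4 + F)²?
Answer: -400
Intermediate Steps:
P = 400 (P = (4 + 16)² = 20² = 400)
P*(-1*3 + 2) = 400*(-1*3 + 2) = 400*(-3 + 2) = 400*(-1) = -400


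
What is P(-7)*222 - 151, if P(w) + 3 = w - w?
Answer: -817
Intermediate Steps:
P(w) = -3 (P(w) = -3 + (w - w) = -3 + 0 = -3)
P(-7)*222 - 151 = -3*222 - 151 = -666 - 151 = -817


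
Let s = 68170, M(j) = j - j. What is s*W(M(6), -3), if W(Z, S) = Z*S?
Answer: 0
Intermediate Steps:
M(j) = 0
W(Z, S) = S*Z
s*W(M(6), -3) = 68170*(-3*0) = 68170*0 = 0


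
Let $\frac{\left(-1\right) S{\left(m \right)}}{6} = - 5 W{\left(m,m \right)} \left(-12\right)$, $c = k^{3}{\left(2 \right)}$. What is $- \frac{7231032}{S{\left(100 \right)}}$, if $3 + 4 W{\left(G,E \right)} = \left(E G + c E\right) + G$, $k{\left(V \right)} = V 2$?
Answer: $\frac{44636}{9165} \approx 4.8703$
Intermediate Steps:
$k{\left(V \right)} = 2 V$
$c = 64$ ($c = \left(2 \cdot 2\right)^{3} = 4^{3} = 64$)
$W{\left(G,E \right)} = - \frac{3}{4} + 16 E + \frac{G}{4} + \frac{E G}{4}$ ($W{\left(G,E \right)} = - \frac{3}{4} + \frac{\left(E G + 64 E\right) + G}{4} = - \frac{3}{4} + \frac{\left(64 E + E G\right) + G}{4} = - \frac{3}{4} + \frac{G + 64 E + E G}{4} = - \frac{3}{4} + \left(16 E + \frac{G}{4} + \frac{E G}{4}\right) = - \frac{3}{4} + 16 E + \frac{G}{4} + \frac{E G}{4}$)
$S{\left(m \right)} = 270 - 5850 m - 90 m^{2}$ ($S{\left(m \right)} = - 6 - 5 \left(- \frac{3}{4} + 16 m + \frac{m}{4} + \frac{m m}{4}\right) \left(-12\right) = - 6 - 5 \left(- \frac{3}{4} + 16 m + \frac{m}{4} + \frac{m^{2}}{4}\right) \left(-12\right) = - 6 - 5 \left(- \frac{3}{4} + \frac{m^{2}}{4} + \frac{65 m}{4}\right) \left(-12\right) = - 6 \left(\frac{15}{4} - \frac{325 m}{4} - \frac{5 m^{2}}{4}\right) \left(-12\right) = - 6 \left(-45 + 15 m^{2} + 975 m\right) = 270 - 5850 m - 90 m^{2}$)
$- \frac{7231032}{S{\left(100 \right)}} = - \frac{7231032}{270 - 585000 - 90 \cdot 100^{2}} = - \frac{7231032}{270 - 585000 - 900000} = - \frac{7231032}{-1484730} = \left(-7231032\right) \left(- \frac{1}{1484730}\right) = \frac{44636}{9165}$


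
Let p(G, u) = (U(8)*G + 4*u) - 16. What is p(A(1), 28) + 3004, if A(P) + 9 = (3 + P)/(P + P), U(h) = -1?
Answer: 3107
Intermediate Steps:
A(P) = -9 + (3 + P)/(2*P) (A(P) = -9 + (3 + P)/(P + P) = -9 + (3 + P)/((2*P)) = -9 + (3 + P)*(1/(2*P)) = -9 + (3 + P)/(2*P))
p(G, u) = -16 - G + 4*u (p(G, u) = (-G + 4*u) - 16 = -16 - G + 4*u)
p(A(1), 28) + 3004 = (-16 - (3 - 17*1)/(2*1) + 4*28) + 3004 = (-16 - (3 - 17)/2 + 112) + 3004 = (-16 - (-14)/2 + 112) + 3004 = (-16 - 1*(-7) + 112) + 3004 = (-16 + 7 + 112) + 3004 = 103 + 3004 = 3107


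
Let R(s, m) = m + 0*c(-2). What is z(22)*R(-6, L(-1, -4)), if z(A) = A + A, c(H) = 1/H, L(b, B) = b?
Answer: -44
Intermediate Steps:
z(A) = 2*A
R(s, m) = m (R(s, m) = m + 0/(-2) = m + 0*(-1/2) = m + 0 = m)
z(22)*R(-6, L(-1, -4)) = (2*22)*(-1) = 44*(-1) = -44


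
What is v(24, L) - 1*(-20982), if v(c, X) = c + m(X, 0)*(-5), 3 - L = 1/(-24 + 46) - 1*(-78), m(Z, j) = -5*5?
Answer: 21131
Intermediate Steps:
m(Z, j) = -25
L = -1651/22 (L = 3 - (1/(-24 + 46) - 1*(-78)) = 3 - (1/22 + 78) = 3 - 1*1717/22 = 3 - 1717/22 = -1651/22 ≈ -75.045)
v(c, X) = 125 + c (v(c, X) = c - 25*(-5) = c + 125 = 125 + c)
v(24, L) - 1*(-20982) = (125 + 24) - 1*(-20982) = 149 + 20982 = 21131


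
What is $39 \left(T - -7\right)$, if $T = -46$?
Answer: $-1521$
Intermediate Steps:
$39 \left(T - -7\right) = 39 \left(-46 - -7\right) = 39 \left(-46 + 7\right) = 39 \left(-39\right) = -1521$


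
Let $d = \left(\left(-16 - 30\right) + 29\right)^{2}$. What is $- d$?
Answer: $-289$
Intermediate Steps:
$d = 289$ ($d = \left(\left(-16 - 30\right) + 29\right)^{2} = \left(-46 + 29\right)^{2} = \left(-17\right)^{2} = 289$)
$- d = \left(-1\right) 289 = -289$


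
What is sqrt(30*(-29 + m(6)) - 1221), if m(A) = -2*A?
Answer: I*sqrt(2451) ≈ 49.508*I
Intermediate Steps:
sqrt(30*(-29 + m(6)) - 1221) = sqrt(30*(-29 - 2*6) - 1221) = sqrt(30*(-29 - 12) - 1221) = sqrt(30*(-41) - 1221) = sqrt(-1230 - 1221) = sqrt(-2451) = I*sqrt(2451)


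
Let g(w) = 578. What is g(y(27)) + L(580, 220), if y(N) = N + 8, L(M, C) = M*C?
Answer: 128178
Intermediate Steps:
L(M, C) = C*M
y(N) = 8 + N
g(y(27)) + L(580, 220) = 578 + 220*580 = 578 + 127600 = 128178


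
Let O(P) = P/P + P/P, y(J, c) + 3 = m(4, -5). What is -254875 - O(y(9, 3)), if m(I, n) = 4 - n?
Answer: -254877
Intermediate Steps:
y(J, c) = 6 (y(J, c) = -3 + (4 - 1*(-5)) = -3 + (4 + 5) = -3 + 9 = 6)
O(P) = 2 (O(P) = 1 + 1 = 2)
-254875 - O(y(9, 3)) = -254875 - 1*2 = -254875 - 2 = -254877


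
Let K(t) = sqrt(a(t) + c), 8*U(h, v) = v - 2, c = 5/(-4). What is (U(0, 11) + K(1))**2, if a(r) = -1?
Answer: -63/64 + 27*I/8 ≈ -0.98438 + 3.375*I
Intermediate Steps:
c = -5/4 (c = 5*(-1/4) = -5/4 ≈ -1.2500)
U(h, v) = -1/4 + v/8 (U(h, v) = (v - 2)/8 = (-2 + v)/8 = -1/4 + v/8)
K(t) = 3*I/2 (K(t) = sqrt(-1 - 5/4) = sqrt(-9/4) = 3*I/2)
(U(0, 11) + K(1))**2 = ((-1/4 + (1/8)*11) + 3*I/2)**2 = ((-1/4 + 11/8) + 3*I/2)**2 = (9/8 + 3*I/2)**2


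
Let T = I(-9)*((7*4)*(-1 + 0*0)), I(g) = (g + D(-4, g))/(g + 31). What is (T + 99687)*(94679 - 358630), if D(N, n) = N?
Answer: -289485355789/11 ≈ -2.6317e+10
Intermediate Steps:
I(g) = (-4 + g)/(31 + g) (I(g) = (g - 4)/(g + 31) = (-4 + g)/(31 + g))
T = 182/11 (T = ((-4 - 9)/(31 - 9))*((7*4)*(-1 + 0*0)) = (-13/22)*(28*(-1 + 0)) = ((1/22)*(-13))*(28*(-1)) = -13/22*(-28) = 182/11 ≈ 16.545)
(T + 99687)*(94679 - 358630) = (182/11 + 99687)*(94679 - 358630) = (1096739/11)*(-263951) = -289485355789/11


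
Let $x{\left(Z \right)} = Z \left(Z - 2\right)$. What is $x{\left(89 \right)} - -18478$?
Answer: $26221$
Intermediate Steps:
$x{\left(Z \right)} = Z \left(-2 + Z\right)$
$x{\left(89 \right)} - -18478 = 89 \left(-2 + 89\right) - -18478 = 89 \cdot 87 + 18478 = 7743 + 18478 = 26221$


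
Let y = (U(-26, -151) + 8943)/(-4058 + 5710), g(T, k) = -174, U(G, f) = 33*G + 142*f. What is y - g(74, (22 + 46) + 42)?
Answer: 274091/1652 ≈ 165.91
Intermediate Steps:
y = -13357/1652 (y = ((33*(-26) + 142*(-151)) + 8943)/(-4058 + 5710) = ((-858 - 21442) + 8943)/1652 = (-22300 + 8943)*(1/1652) = -13357*1/1652 = -13357/1652 ≈ -8.0854)
y - g(74, (22 + 46) + 42) = -13357/1652 - 1*(-174) = -13357/1652 + 174 = 274091/1652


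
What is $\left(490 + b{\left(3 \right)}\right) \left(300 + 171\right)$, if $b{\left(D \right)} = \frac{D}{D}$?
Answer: $231261$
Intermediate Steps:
$b{\left(D \right)} = 1$
$\left(490 + b{\left(3 \right)}\right) \left(300 + 171\right) = \left(490 + 1\right) \left(300 + 171\right) = 491 \cdot 471 = 231261$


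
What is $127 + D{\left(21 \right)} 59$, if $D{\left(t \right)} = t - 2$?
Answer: $1248$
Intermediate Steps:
$D{\left(t \right)} = -2 + t$ ($D{\left(t \right)} = t - 2 = -2 + t$)
$127 + D{\left(21 \right)} 59 = 127 + \left(-2 + 21\right) 59 = 127 + 19 \cdot 59 = 127 + 1121 = 1248$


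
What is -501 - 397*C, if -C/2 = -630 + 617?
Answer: -10823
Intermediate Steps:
C = 26 (C = -2*(-630 + 617) = -2*(-13) = 26)
-501 - 397*C = -501 - 397*26 = -501 - 10322 = -10823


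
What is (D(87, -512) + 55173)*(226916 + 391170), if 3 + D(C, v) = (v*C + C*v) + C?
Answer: -20910467466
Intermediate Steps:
D(C, v) = -3 + C + 2*C*v (D(C, v) = -3 + ((v*C + C*v) + C) = -3 + ((C*v + C*v) + C) = -3 + (2*C*v + C) = -3 + (C + 2*C*v) = -3 + C + 2*C*v)
(D(87, -512) + 55173)*(226916 + 391170) = ((-3 + 87 + 2*87*(-512)) + 55173)*(226916 + 391170) = ((-3 + 87 - 89088) + 55173)*618086 = (-89004 + 55173)*618086 = -33831*618086 = -20910467466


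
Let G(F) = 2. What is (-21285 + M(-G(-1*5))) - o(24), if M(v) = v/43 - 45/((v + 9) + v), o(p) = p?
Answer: -916676/43 ≈ -21318.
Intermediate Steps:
M(v) = -45/(9 + 2*v) + v/43 (M(v) = v*(1/43) - 45/((9 + v) + v) = v/43 - 45/(9 + 2*v) = -45/(9 + 2*v) + v/43)
(-21285 + M(-G(-1*5))) - o(24) = (-21285 + (-1935 + 2*(-1*2)² + 9*(-1*2))/(43*(9 + 2*(-1*2)))) - 1*24 = (-21285 + (-1935 + 2*(-2)² + 9*(-2))/(43*(9 + 2*(-2)))) - 24 = (-21285 + (-1935 + 2*4 - 18)/(43*(9 - 4))) - 24 = (-21285 + (1/43)*(-1935 + 8 - 18)/5) - 24 = (-21285 + (1/43)*(⅕)*(-1945)) - 24 = (-21285 - 389/43) - 24 = -915644/43 - 24 = -916676/43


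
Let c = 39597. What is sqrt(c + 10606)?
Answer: sqrt(50203) ≈ 224.06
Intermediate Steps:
sqrt(c + 10606) = sqrt(39597 + 10606) = sqrt(50203)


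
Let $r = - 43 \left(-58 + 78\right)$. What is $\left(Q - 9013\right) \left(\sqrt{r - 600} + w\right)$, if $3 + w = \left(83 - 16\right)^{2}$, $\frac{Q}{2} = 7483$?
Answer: $26705158 + 11906 i \sqrt{365} \approx 2.6705 \cdot 10^{7} + 2.2746 \cdot 10^{5} i$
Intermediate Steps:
$Q = 14966$ ($Q = 2 \cdot 7483 = 14966$)
$w = 4486$ ($w = -3 + \left(83 - 16\right)^{2} = -3 + 67^{2} = -3 + 4489 = 4486$)
$r = -860$ ($r = \left(-43\right) 20 = -860$)
$\left(Q - 9013\right) \left(\sqrt{r - 600} + w\right) = \left(14966 - 9013\right) \left(\sqrt{-860 - 600} + 4486\right) = 5953 \left(\sqrt{-1460} + 4486\right) = 5953 \left(2 i \sqrt{365} + 4486\right) = 5953 \left(4486 + 2 i \sqrt{365}\right) = 26705158 + 11906 i \sqrt{365}$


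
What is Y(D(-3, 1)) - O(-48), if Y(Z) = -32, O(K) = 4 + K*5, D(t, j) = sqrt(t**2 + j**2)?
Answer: 204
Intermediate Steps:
D(t, j) = sqrt(j**2 + t**2)
O(K) = 4 + 5*K
Y(D(-3, 1)) - O(-48) = -32 - (4 + 5*(-48)) = -32 - (4 - 240) = -32 - 1*(-236) = -32 + 236 = 204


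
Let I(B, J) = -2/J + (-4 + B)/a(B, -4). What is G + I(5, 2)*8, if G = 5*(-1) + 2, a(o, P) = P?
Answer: -13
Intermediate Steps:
G = -3 (G = -5 + 2 = -3)
I(B, J) = 1 - 2/J - B/4 (I(B, J) = -2/J + (-4 + B)/(-4) = -2/J + (-4 + B)*(-1/4) = -2/J + (1 - B/4) = 1 - 2/J - B/4)
G + I(5, 2)*8 = -3 + (1 - 2/2 - 1/4*5)*8 = -3 + (1 - 2*1/2 - 5/4)*8 = -3 + (1 - 1 - 5/4)*8 = -3 - 5/4*8 = -3 - 10 = -13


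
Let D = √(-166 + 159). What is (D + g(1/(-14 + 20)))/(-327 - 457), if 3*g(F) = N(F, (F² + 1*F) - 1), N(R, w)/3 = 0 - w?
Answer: -29/28224 - I*√7/784 ≈ -0.0010275 - 0.0033747*I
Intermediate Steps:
D = I*√7 (D = √(-7) = I*√7 ≈ 2.6458*I)
N(R, w) = -3*w (N(R, w) = 3*(0 - w) = 3*(-w) = -3*w)
g(F) = 1 - F - F² (g(F) = (-3*((F² + 1*F) - 1))/3 = (-3*((F² + F) - 1))/3 = (-3*((F + F²) - 1))/3 = (-3*(-1 + F + F²))/3 = (3 - 3*F - 3*F²)/3 = 1 - F - F²)
(D + g(1/(-14 + 20)))/(-327 - 457) = (I*√7 + (1 - 1/(-14 + 20) - (1/(-14 + 20))²))/(-327 - 457) = (I*√7 + (1 - 1/6 - (1/6)²))/(-784) = (I*√7 + (1 - 1*⅙ - (⅙)²))*(-1/784) = (I*√7 + (1 - ⅙ - 1*1/36))*(-1/784) = (I*√7 + (1 - ⅙ - 1/36))*(-1/784) = (I*√7 + 29/36)*(-1/784) = (29/36 + I*√7)*(-1/784) = -29/28224 - I*√7/784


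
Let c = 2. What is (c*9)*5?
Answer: 90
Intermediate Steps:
(c*9)*5 = (2*9)*5 = 18*5 = 90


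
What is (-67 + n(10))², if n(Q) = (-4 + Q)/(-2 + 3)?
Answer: 3721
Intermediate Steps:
n(Q) = -4 + Q (n(Q) = (-4 + Q)/1 = (-4 + Q)*1 = -4 + Q)
(-67 + n(10))² = (-67 + (-4 + 10))² = (-67 + 6)² = (-61)² = 3721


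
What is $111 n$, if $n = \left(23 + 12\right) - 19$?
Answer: $1776$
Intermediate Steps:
$n = 16$ ($n = 35 - 19 = 16$)
$111 n = 111 \cdot 16 = 1776$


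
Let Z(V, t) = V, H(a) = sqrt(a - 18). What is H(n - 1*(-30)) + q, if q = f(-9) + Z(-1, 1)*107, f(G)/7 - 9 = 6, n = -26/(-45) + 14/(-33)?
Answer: -2 + 8*sqrt(5170)/165 ≈ 1.4862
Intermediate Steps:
n = 76/495 (n = -26*(-1/45) + 14*(-1/33) = 26/45 - 14/33 = 76/495 ≈ 0.15354)
H(a) = sqrt(-18 + a)
f(G) = 105 (f(G) = 63 + 7*6 = 63 + 42 = 105)
q = -2 (q = 105 - 1*107 = 105 - 107 = -2)
H(n - 1*(-30)) + q = sqrt(-18 + (76/495 - 1*(-30))) - 2 = sqrt(-18 + (76/495 + 30)) - 2 = sqrt(-18 + 14926/495) - 2 = sqrt(6016/495) - 2 = 8*sqrt(5170)/165 - 2 = -2 + 8*sqrt(5170)/165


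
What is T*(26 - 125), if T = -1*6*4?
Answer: 2376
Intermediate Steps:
T = -24 (T = -6*4 = -24)
T*(26 - 125) = -24*(26 - 125) = -24*(-99) = 2376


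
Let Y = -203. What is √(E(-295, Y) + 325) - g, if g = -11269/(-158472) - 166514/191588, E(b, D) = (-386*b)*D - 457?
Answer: 6057200359/7590333384 + I*√23115742 ≈ 0.79801 + 4807.9*I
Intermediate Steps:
E(b, D) = -457 - 386*D*b (E(b, D) = -386*D*b - 457 = -457 - 386*D*b)
g = -6057200359/7590333384 (g = -11269*(-1/158472) - 166514*1/191588 = 11269/158472 - 83257/95794 = -6057200359/7590333384 ≈ -0.79801)
√(E(-295, Y) + 325) - g = √((-457 - 386*(-203)*(-295)) + 325) - 1*(-6057200359/7590333384) = √((-457 - 23115610) + 325) + 6057200359/7590333384 = √(-23116067 + 325) + 6057200359/7590333384 = √(-23115742) + 6057200359/7590333384 = I*√23115742 + 6057200359/7590333384 = 6057200359/7590333384 + I*√23115742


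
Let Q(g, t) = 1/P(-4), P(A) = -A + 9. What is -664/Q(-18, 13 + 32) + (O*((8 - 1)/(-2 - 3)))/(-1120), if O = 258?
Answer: -3452671/400 ≈ -8631.7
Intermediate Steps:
P(A) = 9 - A
Q(g, t) = 1/13 (Q(g, t) = 1/(9 - 1*(-4)) = 1/(9 + 4) = 1/13)
-664/Q(-18, 13 + 32) + (O*((8 - 1)/(-2 - 3)))/(-1120) = -664/1/13 + (258*((8 - 1)/(-2 - 3)))/(-1120) = -664*13 + (258*(7/(-5)))*(-1/1120) = -8632 + (258*(7*(-1/5)))*(-1/1120) = -8632 + (258*(-7/5))*(-1/1120) = -8632 - 1806/5*(-1/1120) = -8632 + 129/400 = -3452671/400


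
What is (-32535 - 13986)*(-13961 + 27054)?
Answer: -609099453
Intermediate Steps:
(-32535 - 13986)*(-13961 + 27054) = -46521*13093 = -609099453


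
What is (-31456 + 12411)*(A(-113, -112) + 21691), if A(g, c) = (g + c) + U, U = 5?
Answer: -408915195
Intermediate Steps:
A(g, c) = 5 + c + g (A(g, c) = (g + c) + 5 = (c + g) + 5 = 5 + c + g)
(-31456 + 12411)*(A(-113, -112) + 21691) = (-31456 + 12411)*((5 - 112 - 113) + 21691) = -19045*(-220 + 21691) = -19045*21471 = -408915195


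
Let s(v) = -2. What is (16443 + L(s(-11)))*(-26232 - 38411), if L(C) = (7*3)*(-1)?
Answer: -1061567346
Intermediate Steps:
L(C) = -21 (L(C) = 21*(-1) = -21)
(16443 + L(s(-11)))*(-26232 - 38411) = (16443 - 21)*(-26232 - 38411) = 16422*(-64643) = -1061567346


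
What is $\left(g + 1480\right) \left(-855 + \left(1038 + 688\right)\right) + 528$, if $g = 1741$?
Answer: $2806019$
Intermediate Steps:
$\left(g + 1480\right) \left(-855 + \left(1038 + 688\right)\right) + 528 = \left(1741 + 1480\right) \left(-855 + \left(1038 + 688\right)\right) + 528 = 3221 \left(-855 + 1726\right) + 528 = 3221 \cdot 871 + 528 = 2805491 + 528 = 2806019$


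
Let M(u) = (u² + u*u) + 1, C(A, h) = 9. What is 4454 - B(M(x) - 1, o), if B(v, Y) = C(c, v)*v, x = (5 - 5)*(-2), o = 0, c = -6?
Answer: 4454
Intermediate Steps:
x = 0 (x = 0*(-2) = 0)
M(u) = 1 + 2*u² (M(u) = (u² + u²) + 1 = 2*u² + 1 = 1 + 2*u²)
B(v, Y) = 9*v
4454 - B(M(x) - 1, o) = 4454 - 9*((1 + 2*0²) - 1) = 4454 - 9*((1 + 2*0) - 1) = 4454 - 9*((1 + 0) - 1) = 4454 - 9*(1 - 1) = 4454 - 9*0 = 4454 - 1*0 = 4454 + 0 = 4454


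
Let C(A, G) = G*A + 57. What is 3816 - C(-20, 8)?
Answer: 3919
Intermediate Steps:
C(A, G) = 57 + A*G (C(A, G) = A*G + 57 = 57 + A*G)
3816 - C(-20, 8) = 3816 - (57 - 20*8) = 3816 - (57 - 160) = 3816 - 1*(-103) = 3816 + 103 = 3919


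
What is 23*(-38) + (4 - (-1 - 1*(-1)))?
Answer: -870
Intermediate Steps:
23*(-38) + (4 - (-1 - 1*(-1))) = -874 + (4 - (-1 + 1)) = -874 + (4 - 1*0) = -874 + (4 + 0) = -874 + 4 = -870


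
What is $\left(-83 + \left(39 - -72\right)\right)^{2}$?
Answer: $784$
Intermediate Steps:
$\left(-83 + \left(39 - -72\right)\right)^{2} = \left(-83 + \left(39 + 72\right)\right)^{2} = \left(-83 + 111\right)^{2} = 28^{2} = 784$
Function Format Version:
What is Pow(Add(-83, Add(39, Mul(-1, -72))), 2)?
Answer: 784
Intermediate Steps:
Pow(Add(-83, Add(39, Mul(-1, -72))), 2) = Pow(Add(-83, Add(39, 72)), 2) = Pow(Add(-83, 111), 2) = Pow(28, 2) = 784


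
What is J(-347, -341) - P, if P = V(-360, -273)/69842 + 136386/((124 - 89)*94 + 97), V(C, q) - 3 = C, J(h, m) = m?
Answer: -30063155689/78851618 ≈ -381.26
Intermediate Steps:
V(C, q) = 3 + C
P = 3174753951/78851618 (P = (3 - 360)/69842 + 136386/((124 - 89)*94 + 97) = -357*1/69842 + 136386/(35*94 + 97) = -357/69842 + 136386/(3290 + 97) = -357/69842 + 136386/3387 = -357/69842 + 136386*(1/3387) = -357/69842 + 45462/1129 = 3174753951/78851618 ≈ 40.262)
J(-347, -341) - P = -341 - 1*3174753951/78851618 = -341 - 3174753951/78851618 = -30063155689/78851618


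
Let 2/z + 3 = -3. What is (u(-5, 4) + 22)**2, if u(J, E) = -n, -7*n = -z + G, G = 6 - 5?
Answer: 217156/441 ≈ 492.42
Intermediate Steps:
z = -1/3 (z = 2/(-3 - 3) = 2/(-6) = 2*(-1/6) = -1/3 ≈ -0.33333)
G = 1
n = -4/21 (n = -(-1*(-1/3) + 1)/7 = -(1/3 + 1)/7 = -1/7*4/3 = -4/21 ≈ -0.19048)
u(J, E) = 4/21 (u(J, E) = -1*(-4/21) = 4/21)
(u(-5, 4) + 22)**2 = (4/21 + 22)**2 = (466/21)**2 = 217156/441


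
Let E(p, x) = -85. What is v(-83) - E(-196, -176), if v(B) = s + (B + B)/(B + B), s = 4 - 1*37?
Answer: 53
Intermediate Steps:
s = -33 (s = 4 - 37 = -33)
v(B) = -32 (v(B) = -33 + (B + B)/(B + B) = -33 + (2*B)/((2*B)) = -33 + (2*B)*(1/(2*B)) = -33 + 1 = -32)
v(-83) - E(-196, -176) = -32 - 1*(-85) = -32 + 85 = 53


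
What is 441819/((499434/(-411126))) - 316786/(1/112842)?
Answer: -2975555313304767/83239 ≈ -3.5747e+10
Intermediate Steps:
441819/((499434/(-411126))) - 316786/(1/112842) = 441819/((499434*(-1/411126))) - 316786/1/112842 = 441819/(-83239/68521) - 316786*112842 = 441819*(-68521/83239) - 35746765812 = -30273879699/83239 - 35746765812 = -2975555313304767/83239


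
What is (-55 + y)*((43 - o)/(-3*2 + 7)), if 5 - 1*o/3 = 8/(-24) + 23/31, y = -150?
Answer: -185730/31 ≈ -5991.3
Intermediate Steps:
o = 427/31 (o = 15 - 3*(8/(-24) + 23/31) = 15 - 3*(8*(-1/24) + 23*(1/31)) = 15 - 3*(-1/3 + 23/31) = 15 - 3*38/93 = 15 - 38/31 = 427/31 ≈ 13.774)
(-55 + y)*((43 - o)/(-3*2 + 7)) = (-55 - 150)*((43 - 1*427/31)/(-3*2 + 7)) = -205*(43 - 427/31)/(-6 + 7) = -185730/(31*1) = -185730/31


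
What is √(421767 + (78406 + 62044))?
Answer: √562217 ≈ 749.81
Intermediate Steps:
√(421767 + (78406 + 62044)) = √(421767 + 140450) = √562217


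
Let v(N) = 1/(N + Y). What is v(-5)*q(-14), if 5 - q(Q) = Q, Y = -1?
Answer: -19/6 ≈ -3.1667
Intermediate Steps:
q(Q) = 5 - Q
v(N) = 1/(-1 + N) (v(N) = 1/(N - 1) = 1/(-1 + N))
v(-5)*q(-14) = (5 - 1*(-14))/(-1 - 5) = (5 + 14)/(-6) = -⅙*19 = -19/6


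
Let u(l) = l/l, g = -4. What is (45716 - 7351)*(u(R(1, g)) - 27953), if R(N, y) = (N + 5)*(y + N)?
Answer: -1072378480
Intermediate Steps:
R(N, y) = (5 + N)*(N + y)
u(l) = 1
(45716 - 7351)*(u(R(1, g)) - 27953) = (45716 - 7351)*(1 - 27953) = 38365*(-27952) = -1072378480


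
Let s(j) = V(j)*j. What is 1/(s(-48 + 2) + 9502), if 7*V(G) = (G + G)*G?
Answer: -7/128158 ≈ -5.4620e-5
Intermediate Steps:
V(G) = 2*G**2/7 (V(G) = ((G + G)*G)/7 = ((2*G)*G)/7 = (2*G**2)/7 = 2*G**2/7)
s(j) = 2*j**3/7 (s(j) = (2*j**2/7)*j = 2*j**3/7)
1/(s(-48 + 2) + 9502) = 1/(2*(-48 + 2)**3/7 + 9502) = 1/((2/7)*(-46)**3 + 9502) = 1/((2/7)*(-97336) + 9502) = 1/(-194672/7 + 9502) = 1/(-128158/7) = -7/128158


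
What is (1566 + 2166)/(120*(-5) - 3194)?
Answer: -1866/1897 ≈ -0.98366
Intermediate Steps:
(1566 + 2166)/(120*(-5) - 3194) = 3732/(-600 - 3194) = 3732/(-3794) = 3732*(-1/3794) = -1866/1897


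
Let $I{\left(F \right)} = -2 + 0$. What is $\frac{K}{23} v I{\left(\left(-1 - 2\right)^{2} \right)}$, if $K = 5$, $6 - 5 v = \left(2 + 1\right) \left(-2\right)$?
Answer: $- \frac{24}{23} \approx -1.0435$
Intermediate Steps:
$v = \frac{12}{5}$ ($v = \frac{6}{5} - \frac{\left(2 + 1\right) \left(-2\right)}{5} = \frac{6}{5} - \frac{3 \left(-2\right)}{5} = \frac{6}{5} - - \frac{6}{5} = \frac{6}{5} + \frac{6}{5} = \frac{12}{5} \approx 2.4$)
$I{\left(F \right)} = -2$
$\frac{K}{23} v I{\left(\left(-1 - 2\right)^{2} \right)} = \frac{5}{23} \cdot \frac{12}{5} \left(-2\right) = \frac{12}{23} \left(-2\right) = - \frac{24}{23}$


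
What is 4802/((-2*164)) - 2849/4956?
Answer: -110416/7257 ≈ -15.215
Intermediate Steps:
4802/((-2*164)) - 2849/4956 = 4802/(-328) - 2849*1/4956 = 4802*(-1/328) - 407/708 = -2401/164 - 407/708 = -110416/7257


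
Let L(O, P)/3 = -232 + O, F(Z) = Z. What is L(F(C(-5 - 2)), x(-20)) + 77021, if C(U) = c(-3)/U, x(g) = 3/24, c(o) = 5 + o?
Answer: 534269/7 ≈ 76324.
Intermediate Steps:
x(g) = ⅛ (x(g) = 3*(1/24) = ⅛)
C(U) = 2/U (C(U) = (5 - 3)/U = 2/U)
L(O, P) = -696 + 3*O (L(O, P) = 3*(-232 + O) = -696 + 3*O)
L(F(C(-5 - 2)), x(-20)) + 77021 = (-696 + 3*(2/(-5 - 2))) + 77021 = (-696 + 3*(2/(-7))) + 77021 = (-696 + 3*(2*(-⅐))) + 77021 = (-696 + 3*(-2/7)) + 77021 = (-696 - 6/7) + 77021 = -4878/7 + 77021 = 534269/7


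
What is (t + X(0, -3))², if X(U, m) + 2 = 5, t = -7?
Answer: 16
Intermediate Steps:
X(U, m) = 3 (X(U, m) = -2 + 5 = 3)
(t + X(0, -3))² = (-7 + 3)² = (-4)² = 16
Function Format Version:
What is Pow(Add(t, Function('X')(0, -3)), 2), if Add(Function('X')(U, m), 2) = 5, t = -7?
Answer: 16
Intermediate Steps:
Function('X')(U, m) = 3 (Function('X')(U, m) = Add(-2, 5) = 3)
Pow(Add(t, Function('X')(0, -3)), 2) = Pow(Add(-7, 3), 2) = Pow(-4, 2) = 16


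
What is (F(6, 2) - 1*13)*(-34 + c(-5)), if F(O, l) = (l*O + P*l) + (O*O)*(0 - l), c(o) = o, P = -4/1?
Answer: 3159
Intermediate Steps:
P = -4 (P = -4*1 = -4)
F(O, l) = -4*l + O*l - l*O**2 (F(O, l) = (l*O - 4*l) + (O*O)*(0 - l) = (O*l - 4*l) + O**2*(-l) = (-4*l + O*l) - l*O**2 = -4*l + O*l - l*O**2)
(F(6, 2) - 1*13)*(-34 + c(-5)) = (2*(-4 + 6 - 1*6**2) - 1*13)*(-34 - 5) = (2*(-4 + 6 - 1*36) - 13)*(-39) = (2*(-4 + 6 - 36) - 13)*(-39) = (2*(-34) - 13)*(-39) = (-68 - 13)*(-39) = -81*(-39) = 3159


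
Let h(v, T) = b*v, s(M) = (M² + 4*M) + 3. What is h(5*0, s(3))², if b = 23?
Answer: 0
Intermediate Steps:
s(M) = 3 + M² + 4*M
h(v, T) = 23*v
h(5*0, s(3))² = (23*(5*0))² = (23*0)² = 0² = 0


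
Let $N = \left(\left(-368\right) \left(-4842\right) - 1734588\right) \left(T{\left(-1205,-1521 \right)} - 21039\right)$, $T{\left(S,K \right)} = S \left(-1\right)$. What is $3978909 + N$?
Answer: $-933534603$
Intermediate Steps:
$T{\left(S,K \right)} = - S$
$N = -937513512$ ($N = \left(\left(-368\right) \left(-4842\right) - 1734588\right) \left(\left(-1\right) \left(-1205\right) - 21039\right) = \left(1781856 - 1734588\right) \left(1205 - 21039\right) = 47268 \left(-19834\right) = -937513512$)
$3978909 + N = 3978909 - 937513512 = -933534603$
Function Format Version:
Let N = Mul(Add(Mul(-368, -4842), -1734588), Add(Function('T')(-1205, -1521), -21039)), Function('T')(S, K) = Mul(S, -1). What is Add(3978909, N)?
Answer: -933534603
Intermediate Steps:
Function('T')(S, K) = Mul(-1, S)
N = -937513512 (N = Mul(Add(Mul(-368, -4842), -1734588), Add(Mul(-1, -1205), -21039)) = Mul(Add(1781856, -1734588), Add(1205, -21039)) = Mul(47268, -19834) = -937513512)
Add(3978909, N) = Add(3978909, -937513512) = -933534603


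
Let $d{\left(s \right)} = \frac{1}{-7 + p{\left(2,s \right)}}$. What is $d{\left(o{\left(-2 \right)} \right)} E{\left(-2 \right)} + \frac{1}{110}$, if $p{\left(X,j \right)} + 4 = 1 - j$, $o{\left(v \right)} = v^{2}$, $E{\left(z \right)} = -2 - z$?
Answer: $\frac{1}{110} \approx 0.0090909$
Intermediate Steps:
$p{\left(X,j \right)} = -3 - j$ ($p{\left(X,j \right)} = -4 - \left(-1 + j\right) = -3 - j$)
$d{\left(s \right)} = \frac{1}{-10 - s}$ ($d{\left(s \right)} = \frac{1}{-7 - \left(3 + s\right)} = \frac{1}{-10 - s}$)
$d{\left(o{\left(-2 \right)} \right)} E{\left(-2 \right)} + \frac{1}{110} = - \frac{1}{10 + \left(-2\right)^{2}} \left(-2 - -2\right) + \frac{1}{110} = - \frac{1}{10 + 4} \left(-2 + 2\right) + \frac{1}{110} = - \frac{1}{14} \cdot 0 + \frac{1}{110} = \left(-1\right) \frac{1}{14} \cdot 0 + \frac{1}{110} = \left(- \frac{1}{14}\right) 0 + \frac{1}{110} = 0 + \frac{1}{110} = \frac{1}{110}$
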